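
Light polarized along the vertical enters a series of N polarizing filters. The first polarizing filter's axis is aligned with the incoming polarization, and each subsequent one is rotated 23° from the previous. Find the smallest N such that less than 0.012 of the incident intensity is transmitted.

First polarizer is aligned with the polarization: full transmission.
Each further stage multiplies by cos²(23°) = 0.8473.
After N polarizers: T = 0.8473^(N−1). Require T < 0.012 ⇒ N−1 > ln(0.012)/ln(0.8473) = 26.70, so N−1 ≥ 27 and N = 28.
Check: N=28 gives T = 0.01141 < 0.012; N=27 gives T = 0.01347.

N = 28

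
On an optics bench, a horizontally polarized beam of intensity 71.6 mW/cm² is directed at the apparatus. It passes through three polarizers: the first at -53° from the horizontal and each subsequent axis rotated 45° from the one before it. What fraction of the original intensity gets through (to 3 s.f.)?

I/I₀ ≈ 0.0905

I₁ = 71.6 mW/cm² · cos²(53°) = 25.93 mW/cm².
I₂ = I₁ · cos²(45°) = 25.93 · 0.5 = 12.97 mW/cm².
I₃ = I₂ · cos²(45°) = 12.97 · 0.5 = 6.483 mW/cm².
Transmitted fraction = 0.09055.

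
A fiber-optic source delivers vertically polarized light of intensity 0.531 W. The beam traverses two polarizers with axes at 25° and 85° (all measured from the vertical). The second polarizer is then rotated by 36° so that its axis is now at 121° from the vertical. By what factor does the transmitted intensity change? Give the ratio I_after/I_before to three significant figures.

I_new/I_old ≈ 0.0437

Before rotation:
I₁ = I₀ cos²(25° − 0°) = I₀ cos²(25°) = 0.8214 I₀.
I₂ = I₁ cos²(85° − 25°) = 0.8214 I₀ · cos²(60°) = 0.2053 I₀.
After rotation:
I₁ = I₀ cos²(25° − 0°) = I₀ cos²(25°) = 0.8214 I₀.
Angle between axes 1 and 2: 84°. I₂ = 0.8214 I₀ · cos²(84°) = 0.008975 I₀.
Ratio = 0.008975 / 0.2053 = 0.0437.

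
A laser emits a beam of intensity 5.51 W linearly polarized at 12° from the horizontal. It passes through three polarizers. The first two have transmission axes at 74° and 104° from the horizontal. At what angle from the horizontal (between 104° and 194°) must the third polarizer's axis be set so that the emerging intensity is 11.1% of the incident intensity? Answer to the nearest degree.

θ ≈ 139°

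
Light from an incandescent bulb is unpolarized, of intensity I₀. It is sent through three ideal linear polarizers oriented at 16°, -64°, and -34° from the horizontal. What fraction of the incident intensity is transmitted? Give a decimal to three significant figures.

Unpolarized light through the first polarizer → I₁ = ½ I₀, now polarized at 16°.
I₂ = I₁ cos²(-64° − 16°) = 0.5 I₀ · cos²(80°) = 0.01508 I₀.
I₃ = I₂ cos²(-34° + 64°) = 0.01508 I₀ · cos²(30°) = 0.01131 I₀.
Transmitted fraction = 0.01131.

≈ 0.0113 I₀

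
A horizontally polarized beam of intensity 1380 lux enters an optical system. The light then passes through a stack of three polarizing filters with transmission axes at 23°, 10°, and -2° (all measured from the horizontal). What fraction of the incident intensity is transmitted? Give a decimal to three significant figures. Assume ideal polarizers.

I/I₀ ≈ 0.770

I₁ = 1380 lux · cos²(23°) = 1169 lux.
I₂ = I₁ · cos²(13°) = 1169 · 0.9494 = 1110 lux.
I₃ = I₂ · cos²(12°) = 1110 · 0.9568 = 1062 lux.
Transmitted fraction = 0.7697.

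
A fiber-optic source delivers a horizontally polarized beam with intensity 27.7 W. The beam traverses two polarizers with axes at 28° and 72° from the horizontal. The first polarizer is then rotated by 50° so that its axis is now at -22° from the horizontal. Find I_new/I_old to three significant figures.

I_new/I_old ≈ 0.0104

Before rotation:
I₁ = I₀ cos²(28° − 0°) = I₀ cos²(28°) = 0.7796 I₀.
I₂ = I₁ cos²(72° − 28°) = 0.7796 I₀ · cos²(44°) = 0.4034 I₀.
After rotation:
I₁ = I₀ cos²(-22° − 0°) = I₀ cos²(22°) = 0.8597 I₀.
Angle between axes 1 and 2: 86°. I₂ = 0.8597 I₀ · cos²(86°) = 0.004183 I₀.
Ratio = 0.004183 / 0.4034 = 0.01037.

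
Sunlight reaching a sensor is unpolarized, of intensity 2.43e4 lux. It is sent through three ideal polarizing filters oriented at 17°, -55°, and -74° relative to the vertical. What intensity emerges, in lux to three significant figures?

I ≈ 1040 lux

Unpolarized light through the first polarizer → I₁ = 2.43e4 lux/2 = 1.215e+04 lux, polarized at 17°.
I₂ = I₁ · cos²(72°) = 1.215e+04 · 0.09549 = 1160 lux.
I₃ = I₂ · cos²(19°) = 1160 · 0.894 = 1037 lux.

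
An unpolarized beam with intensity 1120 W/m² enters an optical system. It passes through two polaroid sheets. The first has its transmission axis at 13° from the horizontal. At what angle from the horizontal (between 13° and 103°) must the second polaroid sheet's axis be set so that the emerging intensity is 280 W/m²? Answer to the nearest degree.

θ ≈ 58°

Unpolarized light through the first polarizer → I₁ = ½ I₀, now polarized at 13°.
Target fraction: 280 / 1120 W/m² = 0.25 of I₀.
Need I₂/I₀ = 0.25, so cos²(θ − 13°) = 0.25 / 0.5 = 0.5.
θ − 13° = arccos(√0.5) = 45.0°, giving θ ≈ 13 + 45.0 = 58.0°.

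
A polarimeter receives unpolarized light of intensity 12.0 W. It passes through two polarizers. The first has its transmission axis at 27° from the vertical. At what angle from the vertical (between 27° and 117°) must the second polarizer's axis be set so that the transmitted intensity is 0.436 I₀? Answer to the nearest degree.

θ ≈ 48°

Unpolarized light through the first polarizer → I₁ = ½ I₀, now polarized at 27°.
Need I₂/I₀ = 0.436, so cos²(θ − 27°) = 0.436 / 0.5 = 0.872.
θ − 27° = arccos(√0.872) = 21.0°, giving θ ≈ 27 + 21.0 = 48.0°.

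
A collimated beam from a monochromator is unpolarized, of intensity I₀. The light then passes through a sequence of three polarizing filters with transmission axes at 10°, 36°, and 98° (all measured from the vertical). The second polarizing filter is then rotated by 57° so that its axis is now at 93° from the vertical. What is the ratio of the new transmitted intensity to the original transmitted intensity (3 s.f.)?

Before rotation:
Unpolarized light through the first polarizer → I₁ = ½ I₀, now polarized at 10°.
I₂ = I₁ cos²(36° − 10°) = 0.5 I₀ · cos²(26°) = 0.4039 I₀.
I₃ = I₂ cos²(98° − 36°) = 0.4039 I₀ · cos²(62°) = 0.08902 I₀.
After rotation:
Unpolarized light through the first polarizer → I₁ = ½ I₀, now polarized at 10°.
I₂ = I₁ cos²(93° − 10°) = 0.5 I₀ · cos²(83°) = 0.007426 I₀.
I₃ = I₂ cos²(98° − 93°) = 0.007426 I₀ · cos²(5°) = 0.00737 I₀.
Ratio = 0.00737 / 0.08902 = 0.08278.

I_new/I_old ≈ 0.0828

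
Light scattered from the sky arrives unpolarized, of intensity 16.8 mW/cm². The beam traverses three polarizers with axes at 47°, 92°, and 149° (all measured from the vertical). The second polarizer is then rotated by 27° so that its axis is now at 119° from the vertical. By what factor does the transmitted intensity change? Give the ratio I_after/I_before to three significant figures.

I_new/I_old ≈ 0.483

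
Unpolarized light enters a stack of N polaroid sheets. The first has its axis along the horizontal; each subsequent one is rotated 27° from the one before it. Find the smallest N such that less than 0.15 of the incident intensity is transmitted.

N = 7

First polarizer halves the unpolarized light: factor 1/2.
Each further stage multiplies by cos²(27°) = 0.7939.
After N polarizers: T = 0.5·0.7939^(N−1). Require T < 0.15 ⇒ N−1 > ln(0.15/0.5)/ln(0.7939) = 5.22, so N−1 ≥ 6 and N = 7.
Check: N=7 gives T = 0.1252 < 0.15; N=6 gives T = 0.1577.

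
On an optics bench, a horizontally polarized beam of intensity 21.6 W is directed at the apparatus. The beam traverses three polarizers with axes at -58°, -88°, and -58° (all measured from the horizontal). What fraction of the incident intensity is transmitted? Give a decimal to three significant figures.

I₁ = 21.6 W · cos²(58°) = 6.066 W.
I₂ = I₁ · cos²(30°) = 6.066 · 0.75 = 4.549 W.
I₃ = I₂ · cos²(30°) = 4.549 · 0.75 = 3.412 W.
Transmitted fraction = 0.158.

I/I₀ ≈ 0.158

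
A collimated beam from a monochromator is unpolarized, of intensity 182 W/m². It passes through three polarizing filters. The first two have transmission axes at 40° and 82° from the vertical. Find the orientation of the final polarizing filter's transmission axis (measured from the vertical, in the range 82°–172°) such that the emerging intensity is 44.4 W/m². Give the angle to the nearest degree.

θ ≈ 102°

Unpolarized light through the first polarizer → I₁ = ½ I₀, now polarized at 40°.
I₂ = I₁ cos²(82° − 40°) = 0.5 I₀ · cos²(42°) = 0.2761 I₀.
Target fraction: 44.4 / 182 W/m² = 0.244 of I₀.
Need I₃/I₀ = 0.244, so cos²(θ − 82°) = 0.244 / 0.2761 = 0.8835.
θ − 82° = arccos(√0.8835) = 20.0°, giving θ ≈ 82 + 20.0 = 102.0°.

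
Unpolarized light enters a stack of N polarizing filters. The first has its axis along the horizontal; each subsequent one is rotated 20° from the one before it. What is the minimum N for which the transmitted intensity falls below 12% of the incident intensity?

N = 13

First polarizer halves the unpolarized light: factor 1/2.
Each further stage multiplies by cos²(20°) = 0.883.
After N polarizers: T = 0.5·0.883^(N−1). Require T < 0.12 ⇒ N−1 > ln(0.12/0.5)/ln(0.883) = 11.47, so N−1 ≥ 12 and N = 13.
Check: N=13 gives T = 0.1124 < 0.12; N=12 gives T = 0.1273.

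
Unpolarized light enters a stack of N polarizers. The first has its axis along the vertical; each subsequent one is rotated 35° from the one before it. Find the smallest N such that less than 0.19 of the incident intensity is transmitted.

First polarizer halves the unpolarized light: factor 1/2.
Each further stage multiplies by cos²(35°) = 0.671.
After N polarizers: T = 0.5·0.671^(N−1). Require T < 0.19 ⇒ N−1 > ln(0.19/0.5)/ln(0.671) = 2.43, so N−1 ≥ 3 and N = 4.
Check: N=4 gives T = 0.1511 < 0.19; N=3 gives T = 0.2251.

N = 4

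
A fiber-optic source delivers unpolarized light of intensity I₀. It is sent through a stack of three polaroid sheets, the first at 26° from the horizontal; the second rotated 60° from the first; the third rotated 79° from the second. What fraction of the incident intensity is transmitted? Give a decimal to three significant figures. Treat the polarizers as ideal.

≈ 0.00455 I₀

Unpolarized light through the first polarizer → I₁ = ½ I₀, now polarized at 26°.
I₂ = I₁ cos²(60°) = 0.5 · 0.25 I₀ = 0.125 I₀.
I₃ = I₂ cos²(79°) = 0.125 · 0.03641 I₀ = 0.004551 I₀.
Transmitted fraction = 0.004551.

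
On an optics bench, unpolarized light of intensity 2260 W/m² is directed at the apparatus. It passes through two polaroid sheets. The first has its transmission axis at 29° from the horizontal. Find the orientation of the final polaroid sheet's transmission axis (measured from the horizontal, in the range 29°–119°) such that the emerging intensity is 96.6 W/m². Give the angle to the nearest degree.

θ ≈ 102°

Unpolarized light through the first polarizer → I₁ = ½ I₀, now polarized at 29°.
Target fraction: 96.6 / 2260 W/m² = 0.04274 of I₀.
Need I₂/I₀ = 0.04274, so cos²(θ − 29°) = 0.04274 / 0.5 = 0.08549.
θ − 29° = arccos(√0.08549) = 73.0°, giving θ ≈ 29 + 73.0 = 102.0°.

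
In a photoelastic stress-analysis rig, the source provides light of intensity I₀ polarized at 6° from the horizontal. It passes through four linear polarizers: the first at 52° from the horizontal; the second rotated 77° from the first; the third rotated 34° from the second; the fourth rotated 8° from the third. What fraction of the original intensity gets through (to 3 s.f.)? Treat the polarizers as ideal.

≈ 0.0165 I₀

I₁ = I₀ cos²(52° − 6°) = I₀ cos²(46°) = 0.4826 I₀.
I₂ = I₁ cos²(77°) = 0.4826 · 0.0506 I₀ = 0.02442 I₀.
I₃ = I₂ cos²(34°) = 0.02442 · 0.6873 I₀ = 0.01678 I₀.
I₄ = I₃ cos²(8°) = 0.01678 · 0.9806 I₀ = 0.01646 I₀.
Transmitted fraction = 0.01646.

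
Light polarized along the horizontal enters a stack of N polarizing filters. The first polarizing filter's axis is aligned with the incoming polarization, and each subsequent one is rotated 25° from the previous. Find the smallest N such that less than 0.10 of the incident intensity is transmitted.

First polarizer is aligned with the polarization: full transmission.
Each further stage multiplies by cos²(25°) = 0.8214.
After N polarizers: T = 0.8214^(N−1). Require T < 0.10 ⇒ N−1 > ln(0.10)/ln(0.8214) = 11.70, so N−1 ≥ 12 and N = 13.
Check: N=13 gives T = 0.09432 < 0.10; N=12 gives T = 0.1148.

N = 13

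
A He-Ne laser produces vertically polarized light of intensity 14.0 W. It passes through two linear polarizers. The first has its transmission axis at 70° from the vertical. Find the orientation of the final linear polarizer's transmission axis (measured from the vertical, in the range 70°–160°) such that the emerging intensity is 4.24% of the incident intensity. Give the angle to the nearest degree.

I₁ = I₀ cos²(70° − 0°) = I₀ cos²(70°) = 0.117 I₀.
Need I₂/I₀ = 0.0424, so cos²(θ − 70°) = 0.0424 / 0.117 = 0.3625.
θ − 70° = arccos(√0.3625) = 53.0°, giving θ ≈ 70 + 53.0 = 123.0°.

θ ≈ 123°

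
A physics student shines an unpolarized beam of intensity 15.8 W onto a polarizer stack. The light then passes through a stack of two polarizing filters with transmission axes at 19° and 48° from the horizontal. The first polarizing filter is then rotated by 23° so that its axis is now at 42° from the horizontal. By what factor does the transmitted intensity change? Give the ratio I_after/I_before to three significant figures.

I_new/I_old ≈ 1.29

Before rotation:
Unpolarized light through the first polarizer → I₁ = ½ I₀, now polarized at 19°.
I₂ = I₁ cos²(48° − 19°) = 0.5 I₀ · cos²(29°) = 0.3825 I₀.
After rotation:
Unpolarized light through the first polarizer → I₁ = ½ I₀, now polarized at 42°.
I₂ = I₁ cos²(48° − 42°) = 0.5 I₀ · cos²(6°) = 0.4945 I₀.
Ratio = 0.4945 / 0.3825 = 1.293.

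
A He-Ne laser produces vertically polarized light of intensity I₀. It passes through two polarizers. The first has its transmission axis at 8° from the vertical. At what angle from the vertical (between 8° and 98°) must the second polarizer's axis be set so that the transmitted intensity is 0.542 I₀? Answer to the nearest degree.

I₁ = I₀ cos²(8° − 0°) = I₀ cos²(8°) = 0.9806 I₀.
Need I₂/I₀ = 0.542, so cos²(θ − 8°) = 0.542 / 0.9806 = 0.5527.
θ − 8° = arccos(√0.5527) = 42.0°, giving θ ≈ 8 + 42.0 = 50.0°.

θ ≈ 50°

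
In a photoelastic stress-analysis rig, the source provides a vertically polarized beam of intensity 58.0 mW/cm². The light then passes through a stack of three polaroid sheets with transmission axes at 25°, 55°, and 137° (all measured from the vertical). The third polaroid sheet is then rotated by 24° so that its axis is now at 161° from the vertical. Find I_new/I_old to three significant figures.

I_new/I_old ≈ 3.92

Before rotation:
I₁ = I₀ cos²(25° − 0°) = I₀ cos²(25°) = 0.8214 I₀.
I₂ = I₁ cos²(55° − 25°) = 0.8214 I₀ · cos²(30°) = 0.616 I₀.
I₃ = I₂ cos²(137° − 55°) = 0.616 I₀ · cos²(82°) = 0.01193 I₀.
After rotation:
I₁ = I₀ cos²(25° − 0°) = I₀ cos²(25°) = 0.8214 I₀.
I₂ = I₁ cos²(55° − 25°) = 0.8214 I₀ · cos²(30°) = 0.616 I₀.
Angle between axes 2 and 3: 74°. I₃ = 0.616 I₀ · cos²(74°) = 0.0468 I₀.
Ratio = 0.0468 / 0.01193 = 3.923.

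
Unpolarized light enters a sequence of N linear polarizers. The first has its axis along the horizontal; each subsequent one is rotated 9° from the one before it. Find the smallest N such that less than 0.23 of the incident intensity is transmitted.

First polarizer halves the unpolarized light: factor 1/2.
Each further stage multiplies by cos²(9°) = 0.9755.
After N polarizers: T = 0.5·0.9755^(N−1). Require T < 0.23 ⇒ N−1 > ln(0.23/0.5)/ln(0.9755) = 31.34, so N−1 ≥ 32 and N = 33.
Check: N=33 gives T = 0.2263 < 0.23; N=32 gives T = 0.232.

N = 33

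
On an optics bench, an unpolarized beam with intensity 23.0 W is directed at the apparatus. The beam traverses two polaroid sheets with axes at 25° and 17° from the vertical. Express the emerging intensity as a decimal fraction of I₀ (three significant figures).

Unpolarized light through the first polarizer → I₁ = 23.0 W/2 = 11.5 W, polarized at 25°.
I₂ = I₁ · cos²(8°) = 11.5 · 0.9806 = 11.28 W.
Transmitted fraction = 0.4903.

I/I₀ ≈ 0.490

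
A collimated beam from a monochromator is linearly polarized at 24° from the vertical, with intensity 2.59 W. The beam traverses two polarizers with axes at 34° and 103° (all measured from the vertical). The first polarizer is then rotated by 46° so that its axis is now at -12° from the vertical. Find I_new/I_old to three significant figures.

I_new/I_old ≈ 0.939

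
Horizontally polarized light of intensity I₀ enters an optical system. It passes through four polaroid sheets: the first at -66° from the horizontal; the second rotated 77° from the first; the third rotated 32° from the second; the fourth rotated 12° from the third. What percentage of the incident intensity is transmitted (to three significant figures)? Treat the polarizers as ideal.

By Malus's law, I₁ = I₀ cos²(-66° − 0°) = I₀ cos²(66°) = 0.1654 I₀.
I₂ = I₁ cos²(77°) = 0.1654 · 0.0506 I₀ = 0.008371 I₀.
I₃ = I₂ cos²(32°) = 0.008371 · 0.7192 I₀ = 0.006021 I₀.
I₄ = I₃ cos²(12°) = 0.006021 · 0.9568 I₀ = 0.00576 I₀.
That is 0.576% of the incident intensity.

≈ 0.576%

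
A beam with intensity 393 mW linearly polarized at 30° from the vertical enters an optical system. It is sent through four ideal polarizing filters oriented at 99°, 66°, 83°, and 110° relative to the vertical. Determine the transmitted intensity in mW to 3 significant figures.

I ≈ 25.8 mW

I₁ = 393 mW · cos²(69°) = 50.47 mW.
I₂ = I₁ · cos²(33°) = 50.47 · 0.7034 = 35.5 mW.
I₃ = I₂ · cos²(17°) = 35.5 · 0.9145 = 32.47 mW.
I₄ = I₃ · cos²(27°) = 32.47 · 0.7939 = 25.77 mW.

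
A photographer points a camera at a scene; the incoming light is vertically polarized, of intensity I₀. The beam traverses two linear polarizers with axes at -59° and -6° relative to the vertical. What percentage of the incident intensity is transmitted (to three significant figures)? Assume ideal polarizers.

I₁ = I₀ cos²(-59° − 0°) = I₀ cos²(59°) = 0.2653 I₀.
I₂ = I₁ cos²(-6° + 59°) = 0.2653 I₀ · cos²(53°) = 0.09607 I₀.
That is 9.607% of the incident intensity.

≈ 9.61%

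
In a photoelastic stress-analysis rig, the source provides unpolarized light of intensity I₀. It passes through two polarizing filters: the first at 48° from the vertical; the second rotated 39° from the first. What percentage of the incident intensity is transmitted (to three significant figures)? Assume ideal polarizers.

Unpolarized light through the first polarizer → I₁ = ½ I₀, now polarized at 48°.
I₂ = I₁ cos²(39°) = 0.5 · 0.604 I₀ = 0.302 I₀.
That is 30.2% of the incident intensity.

≈ 30.2%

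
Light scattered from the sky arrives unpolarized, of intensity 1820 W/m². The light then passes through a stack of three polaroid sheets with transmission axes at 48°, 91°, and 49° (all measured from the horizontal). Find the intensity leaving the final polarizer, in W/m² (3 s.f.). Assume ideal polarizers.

I ≈ 269 W/m²

Unpolarized light through the first polarizer → I₁ = 1820 W/m²/2 = 910 W/m², polarized at 48°.
I₂ = I₁ · cos²(43°) = 910 · 0.5349 = 486.7 W/m².
I₃ = I₂ · cos²(42°) = 486.7 · 0.5523 = 268.8 W/m².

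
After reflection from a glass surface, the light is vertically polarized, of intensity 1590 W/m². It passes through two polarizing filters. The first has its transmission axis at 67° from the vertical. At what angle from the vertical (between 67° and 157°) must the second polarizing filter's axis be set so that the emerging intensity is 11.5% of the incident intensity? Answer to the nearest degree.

By Malus's law, I₁ = I₀ cos²(67° − 0°) = I₀ cos²(67°) = 0.1527 I₀.
Need I₂/I₀ = 0.115, so cos²(θ − 67°) = 0.115 / 0.1527 = 0.7533.
θ − 67° = arccos(√0.7533) = 29.8°, giving θ ≈ 67 + 29.8 = 96.8°.

θ ≈ 97°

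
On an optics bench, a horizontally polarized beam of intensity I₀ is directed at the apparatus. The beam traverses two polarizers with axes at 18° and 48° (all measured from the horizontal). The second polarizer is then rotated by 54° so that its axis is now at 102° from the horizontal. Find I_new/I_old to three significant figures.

Before rotation:
I₁ = I₀ cos²(18° − 0°) = I₀ cos²(18°) = 0.9045 I₀.
I₂ = I₁ cos²(48° − 18°) = 0.9045 I₀ · cos²(30°) = 0.6784 I₀.
After rotation:
I₁ = I₀ cos²(18° − 0°) = I₀ cos²(18°) = 0.9045 I₀.
I₂ = I₁ cos²(102° − 18°) = 0.9045 I₀ · cos²(84°) = 0.009883 I₀.
Ratio = 0.009883 / 0.6784 = 0.01457.

I_new/I_old ≈ 0.0146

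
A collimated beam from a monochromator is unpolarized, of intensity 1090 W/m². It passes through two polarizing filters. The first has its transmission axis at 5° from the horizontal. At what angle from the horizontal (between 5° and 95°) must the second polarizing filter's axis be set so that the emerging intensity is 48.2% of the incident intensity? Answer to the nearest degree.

θ ≈ 16°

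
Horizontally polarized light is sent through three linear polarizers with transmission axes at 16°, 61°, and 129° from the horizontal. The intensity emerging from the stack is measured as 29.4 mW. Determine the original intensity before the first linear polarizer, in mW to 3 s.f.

I₀ ≈ 453 mW

By Malus's law, I₁ = I₀ cos²(16° − 0°) = I₀ cos²(16°) = 0.924 I₀.
I₂ = I₁ cos²(61° − 16°) = 0.924 I₀ · cos²(45°) = 0.462 I₀.
I₃ = I₂ cos²(129° − 61°) = 0.462 I₀ · cos²(68°) = 0.06483 I₀.
So 29.4 mW = 0.06483 I₀, giving I₀ = 29.4/0.06483 = 453.5 mW.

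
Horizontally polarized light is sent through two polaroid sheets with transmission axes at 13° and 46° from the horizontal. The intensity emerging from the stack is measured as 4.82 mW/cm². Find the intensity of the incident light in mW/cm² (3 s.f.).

I₀ ≈ 7.22 mW/cm²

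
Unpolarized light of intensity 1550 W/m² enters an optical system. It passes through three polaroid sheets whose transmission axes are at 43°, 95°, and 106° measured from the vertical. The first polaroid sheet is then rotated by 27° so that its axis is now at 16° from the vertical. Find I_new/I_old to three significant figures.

I_new/I_old ≈ 0.0961

Before rotation:
Unpolarized light through the first polarizer → I₁ = ½ I₀, now polarized at 43°.
I₂ = I₁ cos²(95° − 43°) = 0.5 I₀ · cos²(52°) = 0.1895 I₀.
I₃ = I₂ cos²(106° − 95°) = 0.1895 I₀ · cos²(11°) = 0.1826 I₀.
After rotation:
Unpolarized light through the first polarizer → I₁ = ½ I₀, now polarized at 16°.
I₂ = I₁ cos²(95° − 16°) = 0.5 I₀ · cos²(79°) = 0.0182 I₀.
I₃ = I₂ cos²(106° − 95°) = 0.0182 I₀ · cos²(11°) = 0.01754 I₀.
Ratio = 0.01754 / 0.1826 = 0.09605.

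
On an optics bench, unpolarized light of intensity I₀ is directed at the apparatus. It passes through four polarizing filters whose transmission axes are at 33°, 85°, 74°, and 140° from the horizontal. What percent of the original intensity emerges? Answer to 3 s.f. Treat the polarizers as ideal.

Unpolarized light through the first polarizer → I₁ = ½ I₀, now polarized at 33°.
I₂ = I₁ cos²(85° − 33°) = 0.5 I₀ · cos²(52°) = 0.1895 I₀.
I₃ = I₂ cos²(74° − 85°) = 0.1895 I₀ · cos²(11°) = 0.1826 I₀.
I₄ = I₃ cos²(140° − 74°) = 0.1826 I₀ · cos²(66°) = 0.03021 I₀.
That is 3.021% of the incident intensity.

≈ 3.02%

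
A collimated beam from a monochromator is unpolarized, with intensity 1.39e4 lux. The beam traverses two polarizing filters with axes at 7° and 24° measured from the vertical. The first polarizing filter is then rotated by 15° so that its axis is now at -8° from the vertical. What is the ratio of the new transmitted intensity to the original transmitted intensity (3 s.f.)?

Before rotation:
Unpolarized light through the first polarizer → I₁ = ½ I₀, now polarized at 7°.
I₂ = I₁ cos²(24° − 7°) = 0.5 I₀ · cos²(17°) = 0.4573 I₀.
After rotation:
Unpolarized light through the first polarizer → I₁ = ½ I₀, now polarized at -8°.
I₂ = I₁ cos²(24° + 8°) = 0.5 I₀ · cos²(32°) = 0.3596 I₀.
Ratio = 0.3596 / 0.4573 = 0.7864.

I_new/I_old ≈ 0.786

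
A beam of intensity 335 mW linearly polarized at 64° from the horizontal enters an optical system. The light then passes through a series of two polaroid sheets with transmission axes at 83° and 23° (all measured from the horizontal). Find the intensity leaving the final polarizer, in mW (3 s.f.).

I₁ = 335 mW · cos²(19°) = 299.5 mW.
I₂ = I₁ · cos²(60°) = 299.5 · 0.25 = 74.87 mW.

I ≈ 74.9 mW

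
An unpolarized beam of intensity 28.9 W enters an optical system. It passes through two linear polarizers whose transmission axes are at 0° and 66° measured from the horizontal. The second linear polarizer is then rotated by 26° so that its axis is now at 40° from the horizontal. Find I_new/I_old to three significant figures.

I_new/I_old ≈ 3.55

Before rotation:
Unpolarized light through the first polarizer → I₁ = ½ I₀, now polarized at 0°.
I₂ = I₁ cos²(66° − 0°) = 0.5 I₀ · cos²(66°) = 0.08272 I₀.
After rotation:
Unpolarized light through the first polarizer → I₁ = ½ I₀, now polarized at 0°.
I₂ = I₁ cos²(40° − 0°) = 0.5 I₀ · cos²(40°) = 0.2934 I₀.
Ratio = 0.2934 / 0.08272 = 3.547.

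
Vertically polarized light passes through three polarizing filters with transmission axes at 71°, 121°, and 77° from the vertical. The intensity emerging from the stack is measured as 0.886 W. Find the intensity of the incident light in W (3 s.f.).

I₀ ≈ 39.1 W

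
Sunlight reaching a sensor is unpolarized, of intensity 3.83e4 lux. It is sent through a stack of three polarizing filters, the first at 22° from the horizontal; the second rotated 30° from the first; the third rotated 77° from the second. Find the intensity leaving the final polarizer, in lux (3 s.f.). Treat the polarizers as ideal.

Unpolarized light through the first polarizer → I₁ = 3.83e4 lux/2 = 1.915e+04 lux, polarized at 22°.
I₂ = I₁ · cos²(30°) = 1.915e+04 · 0.75 = 1.436e+04 lux.
I₃ = I₂ · cos²(77°) = 1.436e+04 · 0.0506 = 726.8 lux.

I ≈ 727 lux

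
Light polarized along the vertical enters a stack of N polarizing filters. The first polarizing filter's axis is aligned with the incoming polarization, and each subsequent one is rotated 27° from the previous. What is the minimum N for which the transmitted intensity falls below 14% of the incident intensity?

N = 10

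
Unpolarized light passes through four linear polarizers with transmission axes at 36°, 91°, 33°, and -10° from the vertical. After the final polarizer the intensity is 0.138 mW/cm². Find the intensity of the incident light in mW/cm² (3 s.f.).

I₀ ≈ 5.59 mW/cm²

Unpolarized light through the first polarizer → I₁ = ½ I₀, now polarized at 36°.
I₂ = I₁ cos²(91° − 36°) = 0.5 I₀ · cos²(55°) = 0.1645 I₀.
I₃ = I₂ cos²(33° − 91°) = 0.1645 I₀ · cos²(58°) = 0.04619 I₀.
I₄ = I₃ cos²(-10° − 33°) = 0.04619 I₀ · cos²(43°) = 0.02471 I₀.
So 0.138 mW/cm² = 0.02471 I₀, giving I₀ = 0.138/0.02471 = 5.585 mW/cm².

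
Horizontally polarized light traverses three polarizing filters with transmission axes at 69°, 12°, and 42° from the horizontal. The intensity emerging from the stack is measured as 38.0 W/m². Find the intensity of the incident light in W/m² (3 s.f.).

I₀ ≈ 1330 W/m²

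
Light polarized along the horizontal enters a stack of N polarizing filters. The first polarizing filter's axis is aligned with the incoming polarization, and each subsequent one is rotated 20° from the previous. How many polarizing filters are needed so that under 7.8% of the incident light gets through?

N = 22

First polarizer is aligned with the polarization: full transmission.
Each further stage multiplies by cos²(20°) = 0.883.
After N polarizers: T = 0.883^(N−1). Require T < 0.078 ⇒ N−1 > ln(0.078)/ln(0.883) = 20.51, so N−1 ≥ 21 and N = 22.
Check: N=22 gives T = 0.07335 < 0.078; N=21 gives T = 0.08307.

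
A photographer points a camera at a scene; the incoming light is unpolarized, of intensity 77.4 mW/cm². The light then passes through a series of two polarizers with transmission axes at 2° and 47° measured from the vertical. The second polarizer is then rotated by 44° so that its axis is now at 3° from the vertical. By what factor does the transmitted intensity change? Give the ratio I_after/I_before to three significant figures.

Before rotation:
Unpolarized light through the first polarizer → I₁ = ½ I₀, now polarized at 2°.
I₂ = I₁ cos²(47° − 2°) = 0.5 I₀ · cos²(45°) = 0.25 I₀.
After rotation:
Unpolarized light through the first polarizer → I₁ = ½ I₀, now polarized at 2°.
I₂ = I₁ cos²(3° − 2°) = 0.5 I₀ · cos²(1°) = 0.4998 I₀.
Ratio = 0.4998 / 0.25 = 1.999.

I_new/I_old ≈ 2.00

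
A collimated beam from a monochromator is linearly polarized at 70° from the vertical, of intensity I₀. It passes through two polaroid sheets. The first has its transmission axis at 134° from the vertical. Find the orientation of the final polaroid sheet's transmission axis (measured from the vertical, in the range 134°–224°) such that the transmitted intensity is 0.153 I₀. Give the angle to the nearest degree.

θ ≈ 161°

By Malus's law, I₁ = I₀ cos²(134° − 70°) = I₀ cos²(64°) = 0.1922 I₀.
Need I₂/I₀ = 0.153, so cos²(θ − 134°) = 0.153 / 0.1922 = 0.7962.
θ − 134° = arccos(√0.7962) = 26.8°, giving θ ≈ 134 + 26.8 = 160.8°.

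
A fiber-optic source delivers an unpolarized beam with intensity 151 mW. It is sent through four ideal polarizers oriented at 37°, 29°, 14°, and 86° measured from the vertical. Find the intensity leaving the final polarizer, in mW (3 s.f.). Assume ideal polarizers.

Unpolarized light through the first polarizer → I₁ = 151 mW/2 = 75.5 mW, polarized at 37°.
I₂ = I₁ · cos²(8°) = 75.5 · 0.9806 = 74.04 mW.
I₃ = I₂ · cos²(15°) = 74.04 · 0.933 = 69.08 mW.
I₄ = I₃ · cos²(72°) = 69.08 · 0.09549 = 6.596 mW.

I ≈ 6.60 mW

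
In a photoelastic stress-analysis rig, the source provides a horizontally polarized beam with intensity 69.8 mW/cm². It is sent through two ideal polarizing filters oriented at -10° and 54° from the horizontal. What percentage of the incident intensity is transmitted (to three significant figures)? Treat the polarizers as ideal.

≈ 18.6%

By Malus's law, I₁ = 69.8 mW/cm² · cos²(10°) = 67.7 mW/cm².
I₂ = I₁ · cos²(64°) = 67.7 · 0.1922 = 13.01 mW/cm².
That is 18.64% of the incident intensity.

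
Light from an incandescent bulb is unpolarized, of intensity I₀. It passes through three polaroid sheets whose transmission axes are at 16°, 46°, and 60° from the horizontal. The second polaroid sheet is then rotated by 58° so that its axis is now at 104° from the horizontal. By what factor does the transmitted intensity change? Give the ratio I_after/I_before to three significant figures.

Before rotation:
Unpolarized light through the first polarizer → I₁ = ½ I₀, now polarized at 16°.
I₂ = I₁ cos²(46° − 16°) = 0.5 I₀ · cos²(30°) = 0.375 I₀.
I₃ = I₂ cos²(60° − 46°) = 0.375 I₀ · cos²(14°) = 0.3531 I₀.
After rotation:
Unpolarized light through the first polarizer → I₁ = ½ I₀, now polarized at 16°.
I₂ = I₁ cos²(104° − 16°) = 0.5 I₀ · cos²(88°) = 0.000609 I₀.
I₃ = I₂ cos²(60° − 104°) = 0.000609 I₀ · cos²(44°) = 0.0003151 I₀.
Ratio = 0.0003151 / 0.3531 = 0.0008926.

I_new/I_old ≈ 0.000893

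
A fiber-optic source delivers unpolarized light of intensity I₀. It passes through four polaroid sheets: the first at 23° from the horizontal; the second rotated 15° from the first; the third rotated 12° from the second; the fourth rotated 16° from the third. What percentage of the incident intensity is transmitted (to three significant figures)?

≈ 41.2%

Unpolarized light through the first polarizer → I₁ = ½ I₀, now polarized at 23°.
I₂ = I₁ cos²(15°) = 0.5 · 0.933 I₀ = 0.4665 I₀.
I₃ = I₂ cos²(12°) = 0.4665 · 0.9568 I₀ = 0.4463 I₀.
I₄ = I₃ cos²(16°) = 0.4463 · 0.924 I₀ = 0.4124 I₀.
That is 41.24% of the incident intensity.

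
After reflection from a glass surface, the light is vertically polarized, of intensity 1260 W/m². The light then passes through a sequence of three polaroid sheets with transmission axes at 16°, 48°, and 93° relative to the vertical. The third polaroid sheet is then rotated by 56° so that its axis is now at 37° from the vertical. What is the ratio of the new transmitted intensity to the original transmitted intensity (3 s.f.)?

Before rotation:
By Malus's law, I₁ = I₀ cos²(16° − 0°) = I₀ cos²(16°) = 0.924 I₀.
I₂ = I₁ cos²(48° − 16°) = 0.924 I₀ · cos²(32°) = 0.6645 I₀.
I₃ = I₂ cos²(93° − 48°) = 0.6645 I₀ · cos²(45°) = 0.3323 I₀.
After rotation:
I₁ = I₀ cos²(16° − 0°) = I₀ cos²(16°) = 0.924 I₀.
I₂ = I₁ cos²(48° − 16°) = 0.924 I₀ · cos²(32°) = 0.6645 I₀.
I₃ = I₂ cos²(37° − 48°) = 0.6645 I₀ · cos²(11°) = 0.6403 I₀.
Ratio = 0.6403 / 0.3323 = 1.927.

I_new/I_old ≈ 1.93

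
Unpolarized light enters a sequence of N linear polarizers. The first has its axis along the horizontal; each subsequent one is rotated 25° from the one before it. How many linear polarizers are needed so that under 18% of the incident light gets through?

N = 7

First polarizer halves the unpolarized light: factor 1/2.
Each further stage multiplies by cos²(25°) = 0.8214.
After N polarizers: T = 0.5·0.8214^(N−1). Require T < 0.18 ⇒ N−1 > ln(0.18/0.5)/ln(0.8214) = 5.19, so N−1 ≥ 6 and N = 7.
Check: N=7 gives T = 0.1536 < 0.18; N=6 gives T = 0.187.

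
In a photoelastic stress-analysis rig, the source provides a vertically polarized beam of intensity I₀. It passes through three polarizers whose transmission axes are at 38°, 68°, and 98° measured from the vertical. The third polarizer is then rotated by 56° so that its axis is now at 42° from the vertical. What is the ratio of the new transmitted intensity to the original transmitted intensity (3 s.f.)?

I_new/I_old ≈ 1.08

Before rotation:
I₁ = I₀ cos²(38° − 0°) = I₀ cos²(38°) = 0.621 I₀.
I₂ = I₁ cos²(68° − 38°) = 0.621 I₀ · cos²(30°) = 0.4657 I₀.
I₃ = I₂ cos²(98° − 68°) = 0.4657 I₀ · cos²(30°) = 0.3493 I₀.
After rotation:
I₁ = I₀ cos²(38° − 0°) = I₀ cos²(38°) = 0.621 I₀.
I₂ = I₁ cos²(68° − 38°) = 0.621 I₀ · cos²(30°) = 0.4657 I₀.
I₃ = I₂ cos²(42° − 68°) = 0.4657 I₀ · cos²(26°) = 0.3762 I₀.
Ratio = 0.3762 / 0.3493 = 1.077.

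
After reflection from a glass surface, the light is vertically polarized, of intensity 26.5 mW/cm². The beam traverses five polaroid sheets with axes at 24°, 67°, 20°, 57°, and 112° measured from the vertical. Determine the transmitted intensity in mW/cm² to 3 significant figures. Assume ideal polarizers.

I ≈ 1.15 mW/cm²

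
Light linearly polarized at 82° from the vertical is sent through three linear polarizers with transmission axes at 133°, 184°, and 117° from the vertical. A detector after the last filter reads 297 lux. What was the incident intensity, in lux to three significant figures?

I₁ = I₀ cos²(133° − 82°) = I₀ cos²(51°) = 0.396 I₀.
I₂ = I₁ cos²(184° − 133°) = 0.396 I₀ · cos²(51°) = 0.1569 I₀.
I₃ = I₂ cos²(117° − 184°) = 0.1569 I₀ · cos²(67°) = 0.02395 I₀.
So 297 lux = 0.02395 I₀, giving I₀ = 297/0.02395 = 1.24e+04 lux.

I₀ ≈ 1.24e4 lux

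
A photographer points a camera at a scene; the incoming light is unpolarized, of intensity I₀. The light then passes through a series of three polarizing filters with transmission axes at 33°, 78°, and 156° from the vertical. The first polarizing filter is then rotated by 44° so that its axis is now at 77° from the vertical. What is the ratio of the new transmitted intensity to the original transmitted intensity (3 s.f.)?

I_new/I_old ≈ 2.00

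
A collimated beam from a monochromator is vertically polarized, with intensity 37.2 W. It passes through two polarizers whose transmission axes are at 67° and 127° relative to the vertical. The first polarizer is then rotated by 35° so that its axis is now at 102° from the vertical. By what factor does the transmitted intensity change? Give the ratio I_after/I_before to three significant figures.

Before rotation:
I₁ = I₀ cos²(67° − 0°) = I₀ cos²(67°) = 0.1527 I₀.
I₂ = I₁ cos²(127° − 67°) = 0.1527 I₀ · cos²(60°) = 0.03817 I₀.
After rotation:
I₁ = I₀ cos²(102° − 0°) = I₀ cos²(78°) = 0.04323 I₀.
I₂ = I₁ cos²(127° − 102°) = 0.04323 I₀ · cos²(25°) = 0.03551 I₀.
Ratio = 0.03551 / 0.03817 = 0.9303.

I_new/I_old ≈ 0.930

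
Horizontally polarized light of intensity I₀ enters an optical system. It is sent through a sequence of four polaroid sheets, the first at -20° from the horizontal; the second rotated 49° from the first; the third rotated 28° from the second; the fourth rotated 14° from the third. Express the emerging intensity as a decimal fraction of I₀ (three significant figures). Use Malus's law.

≈ 0.279 I₀

By Malus's law, I₁ = I₀ cos²(-20° − 0°) = I₀ cos²(20°) = 0.883 I₀.
I₂ = I₁ cos²(49°) = 0.883 · 0.4304 I₀ = 0.3801 I₀.
I₃ = I₂ cos²(28°) = 0.3801 · 0.7796 I₀ = 0.2963 I₀.
I₄ = I₃ cos²(14°) = 0.2963 · 0.9415 I₀ = 0.279 I₀.
Transmitted fraction = 0.279.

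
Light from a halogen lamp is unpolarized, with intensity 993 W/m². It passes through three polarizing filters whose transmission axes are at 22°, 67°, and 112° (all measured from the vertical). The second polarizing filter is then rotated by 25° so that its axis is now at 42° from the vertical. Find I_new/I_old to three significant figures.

I_new/I_old ≈ 0.413

Before rotation:
Unpolarized light through the first polarizer → I₁ = ½ I₀, now polarized at 22°.
I₂ = I₁ cos²(67° − 22°) = 0.5 I₀ · cos²(45°) = 0.25 I₀.
I₃ = I₂ cos²(112° − 67°) = 0.25 I₀ · cos²(45°) = 0.125 I₀.
After rotation:
Unpolarized light through the first polarizer → I₁ = ½ I₀, now polarized at 22°.
I₂ = I₁ cos²(42° − 22°) = 0.5 I₀ · cos²(20°) = 0.4415 I₀.
I₃ = I₂ cos²(112° − 42°) = 0.4415 I₀ · cos²(70°) = 0.05165 I₀.
Ratio = 0.05165 / 0.125 = 0.4132.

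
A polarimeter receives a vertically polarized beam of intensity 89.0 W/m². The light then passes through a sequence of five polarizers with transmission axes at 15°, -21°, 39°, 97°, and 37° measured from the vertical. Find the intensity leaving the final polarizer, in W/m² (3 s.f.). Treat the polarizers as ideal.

I₁ = 89.0 W/m² · cos²(15°) = 83.04 W/m².
I₂ = I₁ · cos²(36°) = 83.04 · 0.6545 = 54.35 W/m².
I₃ = I₂ · cos²(60°) = 54.35 · 0.25 = 13.59 W/m².
I₄ = I₃ · cos²(58°) = 13.59 · 0.2808 = 3.816 W/m².
I₅ = I₄ · cos²(60°) = 3.816 · 0.25 = 0.9539 W/m².

I ≈ 0.954 W/m²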